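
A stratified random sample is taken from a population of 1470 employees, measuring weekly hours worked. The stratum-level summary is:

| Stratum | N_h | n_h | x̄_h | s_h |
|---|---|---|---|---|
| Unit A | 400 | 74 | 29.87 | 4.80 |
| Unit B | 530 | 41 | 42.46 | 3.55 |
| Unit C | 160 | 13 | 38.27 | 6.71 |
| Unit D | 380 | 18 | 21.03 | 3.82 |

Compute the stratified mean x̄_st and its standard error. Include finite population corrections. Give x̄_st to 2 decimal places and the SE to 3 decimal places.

x̄_st ≈ 33.04, SE ≈ 0.381

x̄_st = Σ W_h x̄_h = (400·29.87 + 530·42.46 + 160·38.27 + 380·21.03)/1470 = 33.03837
V̂(x̄_st) = Σ W_h² (1 − n_h/N_h) s_h²/n_h, with W_h = N_h/N and N = 1470:
  stratum Unit A: (400/1470)²·(1 − 74/400)·4.80²/74 = 0.0187886
  stratum Unit B: (530/1470)²·(1 − 41/530)·3.55²/41 = 0.0368657
  stratum Unit C: (160/1470)²·(1 − 13/160)·6.71²/13 = 0.0376968
  stratum Unit D: (380/1470)²·(1 − 18/380)·3.82²/18 = 0.0516074
V̂(x̄_st) = 0.144958
SE(x̄_st) = √0.144958 = 0.380734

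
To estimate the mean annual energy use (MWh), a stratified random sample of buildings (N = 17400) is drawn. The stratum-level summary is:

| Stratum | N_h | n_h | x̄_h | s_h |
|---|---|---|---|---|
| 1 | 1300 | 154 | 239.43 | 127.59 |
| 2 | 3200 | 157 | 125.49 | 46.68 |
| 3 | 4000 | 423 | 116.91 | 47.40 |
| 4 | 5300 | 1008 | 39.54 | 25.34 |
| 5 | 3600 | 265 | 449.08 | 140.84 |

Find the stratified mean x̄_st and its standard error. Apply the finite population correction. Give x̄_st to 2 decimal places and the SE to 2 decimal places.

x̄_st ≈ 172.80, SE ≈ 2.06

x̄_st = Σ W_h x̄_h = (1300·239.43 + 3200·125.49 + 4000·116.91 + 5300·39.54 + 3600·449.08)/17400 = 172.79983
V̂(x̄_st) = Σ W_h² (1 − n_h/N_h) s_h²/n_h, with W_h = N_h/N and N = 17400:
  stratum 1: (1300/17400)²·(1 − 154/1300)·127.59²/154 = 0.520166
  stratum 2: (3200/17400)²·(1 − 157/3200)·46.68²/157 = 0.446391
  stratum 3: (4000/17400)²·(1 − 423/4000)·47.40²/423 = 0.251013
  stratum 4: (5300/17400)²·(1 − 1008/5300)·25.34²/1008 = 0.0478619
  stratum 5: (3600/17400)²·(1 − 265/3600)·140.84²/265 = 2.96829
V̂(x̄_st) = 4.23372
SE(x̄_st) = √4.23372 = 2.0576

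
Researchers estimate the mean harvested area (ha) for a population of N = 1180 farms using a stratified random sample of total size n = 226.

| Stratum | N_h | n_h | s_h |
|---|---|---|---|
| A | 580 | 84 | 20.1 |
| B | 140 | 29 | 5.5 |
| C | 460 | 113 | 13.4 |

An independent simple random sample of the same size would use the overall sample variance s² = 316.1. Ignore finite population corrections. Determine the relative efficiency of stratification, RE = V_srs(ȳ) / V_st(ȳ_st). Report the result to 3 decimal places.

V̂(ȳ_st) = Σ W_h² s_h²/n_h, with W_h = N_h/N and N = 1180:
  stratum A: (580/1180)²·20.1²/84 = 1.162
  stratum B: (140/1180)²·5.5²/29 = 0.0146832
  stratum C: (460/1180)²·13.4²/113 = 0.241481
V_st = 1.41816
V_srs = s²/n = 316.1/226 = 1.39867
Relative efficiency = V_srs / V_st = 1.39867/1.41816 = 0.9863

RE ≈ 0.986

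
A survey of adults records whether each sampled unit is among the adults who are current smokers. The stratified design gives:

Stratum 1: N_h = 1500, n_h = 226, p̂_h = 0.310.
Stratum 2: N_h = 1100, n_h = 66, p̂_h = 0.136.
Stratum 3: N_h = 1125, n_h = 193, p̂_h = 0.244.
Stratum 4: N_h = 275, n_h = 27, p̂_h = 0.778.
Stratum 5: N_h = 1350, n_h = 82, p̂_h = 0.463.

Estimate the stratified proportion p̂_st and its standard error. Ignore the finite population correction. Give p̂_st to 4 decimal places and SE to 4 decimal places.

N = 5350; stratum weights W_h = N_h/N.
p̂_st = Σ W_h p̂_h = (1500·0.310 + 1100·0.136 + 1125·0.244 + 275·0.778 + 1350·0.463)/5350 = 0.32301
V̂(p̂_st) = Σ W_h² p̂_h(1−p̂_h)/(n_h−1):
  stratum 1: (1500/5350)²·0.310·0.690/225 = 7.47314e-05
  stratum 2: (1100/5350)²·0.136·0.864/65 = 7.64218e-05
  stratum 3: (1125/5350)²·0.244·0.756/192 = 4.24823e-05
  stratum 4: (275/5350)²·0.778·0.222/26 = 1.75516e-05
  stratum 5: (1350/5350)²·0.463·0.537/81 = 0.000195448
V̂(p̂_st) = 0.000406635; SE = √V̂ = 0.0201652

p̂_st ≈ 0.3230, SE ≈ 0.0202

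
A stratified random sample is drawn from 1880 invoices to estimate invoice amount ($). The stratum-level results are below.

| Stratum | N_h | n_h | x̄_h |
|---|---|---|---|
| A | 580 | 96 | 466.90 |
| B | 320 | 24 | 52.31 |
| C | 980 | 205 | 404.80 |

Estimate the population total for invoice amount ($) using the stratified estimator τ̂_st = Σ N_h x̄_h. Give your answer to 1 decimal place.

τ̂_st ≈ 684245.2

τ̂_st = Σ N_h x̄_h = 580·466.90 + 320·52.31 + 980·404.80 = 684245.2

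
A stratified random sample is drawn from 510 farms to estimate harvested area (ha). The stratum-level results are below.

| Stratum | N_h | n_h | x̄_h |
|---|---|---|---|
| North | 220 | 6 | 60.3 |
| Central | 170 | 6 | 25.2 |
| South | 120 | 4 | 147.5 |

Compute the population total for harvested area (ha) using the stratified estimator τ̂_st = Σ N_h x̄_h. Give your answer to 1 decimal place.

τ̂_st ≈ 35250.0

τ̂_st = Σ N_h x̄_h = 220·60.3 + 170·25.2 + 120·147.5 = 35250.0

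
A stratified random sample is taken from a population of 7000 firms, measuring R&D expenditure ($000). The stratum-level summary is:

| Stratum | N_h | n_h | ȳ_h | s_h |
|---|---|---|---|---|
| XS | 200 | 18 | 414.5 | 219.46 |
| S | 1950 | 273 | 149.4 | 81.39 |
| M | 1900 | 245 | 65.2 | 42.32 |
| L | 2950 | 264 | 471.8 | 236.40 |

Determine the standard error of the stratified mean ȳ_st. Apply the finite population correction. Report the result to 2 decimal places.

SE(ȳ_st) ≈ 6.19

V̂(ȳ_st) = Σ W_h² (1 − n_h/N_h) s_h²/n_h, with W_h = N_h/N and N = 7000:
  stratum XS: (200/7000)²·(1 − 18/200)·219.46²/18 = 1.98767
  stratum S: (1950/7000)²·(1 − 273/1950)·81.39²/273 = 1.61939
  stratum M: (1900/7000)²·(1 − 245/1900)·42.32²/245 = 0.469117
  stratum L: (2950/7000)²·(1 − 264/2950)·236.40²/264 = 34.2313
V̂(ȳ_st) = 38.3074
SE(ȳ_st) = √38.3074 = 6.1893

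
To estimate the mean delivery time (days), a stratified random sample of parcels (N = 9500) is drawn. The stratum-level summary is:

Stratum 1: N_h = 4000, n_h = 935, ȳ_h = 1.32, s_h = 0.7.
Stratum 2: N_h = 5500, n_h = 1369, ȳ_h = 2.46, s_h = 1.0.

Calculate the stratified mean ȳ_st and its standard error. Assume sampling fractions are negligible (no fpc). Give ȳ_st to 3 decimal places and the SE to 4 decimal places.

ȳ_st ≈ 1.980, SE ≈ 0.0184

ȳ_st = Σ W_h ȳ_h = (4000·1.32 + 5500·2.46)/9500 = 1.98000
V̂(ȳ_st) = Σ W_h² s_h²/n_h, with W_h = N_h/N and N = 9500:
  stratum 1: (4000/9500)²·0.7²/935 = 9.29089e-05
  stratum 2: (5500/9500)²·1.0²/1369 = 0.000244836
V̂(ȳ_st) = 0.000337745
SE(ȳ_st) = √0.000337745 = 0.0183778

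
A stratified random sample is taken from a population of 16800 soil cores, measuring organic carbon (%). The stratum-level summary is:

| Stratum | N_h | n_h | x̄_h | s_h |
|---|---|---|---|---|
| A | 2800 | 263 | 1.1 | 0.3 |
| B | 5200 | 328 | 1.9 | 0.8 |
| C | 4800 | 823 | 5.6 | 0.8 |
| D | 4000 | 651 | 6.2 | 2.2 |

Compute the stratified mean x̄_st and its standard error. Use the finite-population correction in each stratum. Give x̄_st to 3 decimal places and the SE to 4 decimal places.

x̄_st = Σ W_h x̄_h = (2800·1.1 + 5200·1.9 + 4800·5.6 + 4000·6.2)/16800 = 3.84762
V̂(x̄_st) = Σ W_h² (1 − n_h/N_h) s_h²/n_h, with W_h = N_h/N and N = 16800:
  stratum A: (2800/16800)²·(1 − 263/2800)·0.3²/263 = 8.61285e-06
  stratum B: (5200/16800)²·(1 − 328/5200)·0.8²/328 = 0.000175145
  stratum C: (4800/16800)²·(1 − 823/4800)·0.8²/823 = 5.25967e-05
  stratum D: (4000/16800)²·(1 − 651/4000)·2.2²/651 = 0.000352875
V̂(x̄_st) = 0.00058923
SE(x̄_st) = √0.00058923 = 0.0242741

x̄_st ≈ 3.848, SE ≈ 0.0243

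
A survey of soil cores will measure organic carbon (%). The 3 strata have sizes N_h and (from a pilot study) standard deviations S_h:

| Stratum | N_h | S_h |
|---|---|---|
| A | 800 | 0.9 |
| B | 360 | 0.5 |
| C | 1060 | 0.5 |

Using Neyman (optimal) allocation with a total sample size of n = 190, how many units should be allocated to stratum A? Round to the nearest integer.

Neyman allocation: n_h = n · N_h S_h / Σ N_i S_i, with n = 190.
  stratum A: N_h·S_h = 800·0.9 = 720.00
  stratum B: N_h·S_h = 360·0.5 = 180.00
  stratum C: N_h·S_h = 1060·0.5 = 530.00
Σ N_h S_h = 1430.00
n for stratum A = 190·720.00/1430.00 = 95.664 → 96

96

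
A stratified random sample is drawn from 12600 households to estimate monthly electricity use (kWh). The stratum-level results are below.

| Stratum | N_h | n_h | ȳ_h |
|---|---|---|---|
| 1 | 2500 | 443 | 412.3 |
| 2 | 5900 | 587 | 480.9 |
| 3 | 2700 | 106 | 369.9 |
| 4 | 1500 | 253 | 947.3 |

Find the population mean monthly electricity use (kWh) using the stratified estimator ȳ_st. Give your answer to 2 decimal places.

ȳ_st ≈ 499.03

N = Σ N_h = 12600. Stratum weights W_h = N_h/N.
ȳ_st = (2500·412.3 + 5900·480.9 + 2700·369.9 + 1500·947.3) / 12600 = 499.0270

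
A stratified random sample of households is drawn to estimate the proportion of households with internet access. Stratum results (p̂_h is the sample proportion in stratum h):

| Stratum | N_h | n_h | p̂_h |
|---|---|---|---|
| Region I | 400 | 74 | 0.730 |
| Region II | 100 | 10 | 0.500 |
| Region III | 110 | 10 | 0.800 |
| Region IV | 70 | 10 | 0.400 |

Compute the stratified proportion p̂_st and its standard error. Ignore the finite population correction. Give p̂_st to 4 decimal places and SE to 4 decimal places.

p̂_st ≈ 0.6735, SE ≈ 0.0478

N = 680; stratum weights W_h = N_h/N.
p̂_st = Σ W_h p̂_h = (400·0.730 + 100·0.500 + 110·0.800 + 70·0.400)/680 = 0.67353
V̂(p̂_st) = Σ W_h² p̂_h(1−p̂_h)/(n_h−1):
  stratum Region I: (400/680)²·0.730·0.270/73 = 0.000934256
  stratum Region II: (100/680)²·0.500·0.500/9 = 0.00060073
  stratum Region III: (110/680)²·0.800·0.200/9 = 0.000465206
  stratum Region IV: (70/680)²·0.400·0.600/9 = 0.000282584
V̂(p̂_st) = 0.00228278; SE = √V̂ = 0.0477784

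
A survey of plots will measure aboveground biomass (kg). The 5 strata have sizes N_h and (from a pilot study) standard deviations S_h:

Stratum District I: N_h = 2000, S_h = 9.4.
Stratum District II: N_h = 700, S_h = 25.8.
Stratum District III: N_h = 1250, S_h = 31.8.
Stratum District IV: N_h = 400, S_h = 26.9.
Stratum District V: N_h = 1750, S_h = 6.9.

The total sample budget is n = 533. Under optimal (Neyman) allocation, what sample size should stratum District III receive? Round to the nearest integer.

213

Neyman allocation: n_h = n · N_h S_h / Σ N_i S_i, with n = 533.
  stratum District I: N_h·S_h = 2000·9.4 = 18800.00
  stratum District II: N_h·S_h = 700·25.8 = 18060.00
  stratum District III: N_h·S_h = 1250·31.8 = 39750.00
  stratum District IV: N_h·S_h = 400·26.9 = 10760.00
  stratum District V: N_h·S_h = 1750·6.9 = 12075.00
Σ N_h S_h = 99445.00
n for stratum District III = 533·39750.00/99445.00 = 213.050 → 213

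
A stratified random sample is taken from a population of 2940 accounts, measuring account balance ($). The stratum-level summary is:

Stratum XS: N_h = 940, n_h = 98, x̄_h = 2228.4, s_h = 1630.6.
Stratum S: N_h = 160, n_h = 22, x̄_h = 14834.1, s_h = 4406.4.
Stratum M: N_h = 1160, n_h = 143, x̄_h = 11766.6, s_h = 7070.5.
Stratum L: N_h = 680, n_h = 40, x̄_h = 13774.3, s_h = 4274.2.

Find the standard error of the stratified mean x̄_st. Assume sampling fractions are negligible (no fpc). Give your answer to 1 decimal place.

V̂(x̄_st) = Σ W_h² s_h²/n_h, with W_h = N_h/N and N = 2940:
  stratum XS: (940/2940)²·1630.6²/98 = 2773.51
  stratum S: (160/2940)²·4406.4²/22 = 2613.91
  stratum M: (1160/2940)²·7070.5²/143 = 54423.4
  stratum L: (680/2940)²·4274.2²/40 = 24432.8
V̂(x̄_st) = 84243.6
SE(x̄_st) = √84243.6 = 290.247

SE(x̄_st) ≈ 290.2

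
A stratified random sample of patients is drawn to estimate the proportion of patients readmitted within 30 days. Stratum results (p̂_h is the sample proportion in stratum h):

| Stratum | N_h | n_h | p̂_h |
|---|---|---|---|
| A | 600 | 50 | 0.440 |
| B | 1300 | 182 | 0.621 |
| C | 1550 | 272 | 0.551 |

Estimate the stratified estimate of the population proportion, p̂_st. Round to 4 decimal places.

p̂_st ≈ 0.5581

N = 3450; stratum weights W_h = N_h/N.
p̂_st = Σ W_h p̂_h = (600·0.440 + 1300·0.621 + 1550·0.551)/3450 = 0.55807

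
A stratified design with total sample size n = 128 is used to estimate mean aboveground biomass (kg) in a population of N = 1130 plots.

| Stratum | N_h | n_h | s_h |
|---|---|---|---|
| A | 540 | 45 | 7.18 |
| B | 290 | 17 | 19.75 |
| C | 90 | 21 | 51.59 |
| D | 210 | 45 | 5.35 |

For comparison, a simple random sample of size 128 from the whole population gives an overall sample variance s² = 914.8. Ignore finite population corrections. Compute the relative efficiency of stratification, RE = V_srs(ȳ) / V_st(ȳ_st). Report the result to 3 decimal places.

RE ≈ 2.750

V̂(ȳ_st) = Σ W_h² s_h²/n_h, with W_h = N_h/N and N = 1130:
  stratum A: (540/1130)²·7.18²/45 = 0.261618
  stratum B: (290/1130)²·19.75²/17 = 1.51121
  stratum C: (90/1130)²·51.59²/21 = 0.80397
  stratum D: (210/1130)²·5.35²/45 = 0.0219673
V_st = 2.59876
V_srs = s²/n = 914.8/128 = 7.14687
Relative efficiency = V_srs / V_st = 7.14687/2.59876 = 2.7501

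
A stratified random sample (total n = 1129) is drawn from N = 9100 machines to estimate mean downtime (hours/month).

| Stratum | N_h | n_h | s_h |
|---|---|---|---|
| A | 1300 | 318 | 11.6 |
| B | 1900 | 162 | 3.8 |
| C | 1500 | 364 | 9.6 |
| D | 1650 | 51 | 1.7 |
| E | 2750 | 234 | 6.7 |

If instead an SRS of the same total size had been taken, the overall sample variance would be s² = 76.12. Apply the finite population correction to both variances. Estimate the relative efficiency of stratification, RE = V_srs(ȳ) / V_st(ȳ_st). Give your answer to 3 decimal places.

RE ≈ 1.783

V̂(ȳ_st) = Σ W_h² (1 − n_h/N_h) s_h²/n_h, with W_h = N_h/N and N = 9100:
  stratum A: (1300/9100)²·(1 − 318/1300)·11.6²/318 = 0.0065232
  stratum B: (1900/9100)²·(1 − 162/1900)·3.8²/162 = 0.00355445
  stratum C: (1500/9100)²·(1 − 364/1500)·9.6²/364 = 0.00520988
  stratum D: (1650/9100)²·(1 − 51/1650)·1.7²/51 = 0.00180542
  stratum E: (2750/9100)²·(1 − 234/2750)·6.7²/234 = 0.0160286
V_st = 0.0331215
V_srs = (1 − 1129/9100)·76.12/1129 = 0.0590577
Relative efficiency = V_srs / V_st = 0.0590577/0.0331215 = 1.7831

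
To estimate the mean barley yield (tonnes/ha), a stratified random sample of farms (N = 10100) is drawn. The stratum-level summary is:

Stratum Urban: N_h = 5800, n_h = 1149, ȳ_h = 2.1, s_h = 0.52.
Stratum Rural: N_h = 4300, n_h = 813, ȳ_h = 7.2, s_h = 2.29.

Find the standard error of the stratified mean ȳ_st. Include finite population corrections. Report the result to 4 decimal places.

SE(ȳ_st) ≈ 0.0318

V̂(ȳ_st) = Σ W_h² (1 − n_h/N_h) s_h²/n_h, with W_h = N_h/N and N = 10100:
  stratum Urban: (5800/10100)²·(1 − 1149/5800)·0.52²/1149 = 6.22326e-05
  stratum Rural: (4300/10100)²·(1 − 813/4300)·2.29²/813 = 0.000948109
V̂(ȳ_st) = 0.00101034
SE(ȳ_st) = √0.00101034 = 0.0317859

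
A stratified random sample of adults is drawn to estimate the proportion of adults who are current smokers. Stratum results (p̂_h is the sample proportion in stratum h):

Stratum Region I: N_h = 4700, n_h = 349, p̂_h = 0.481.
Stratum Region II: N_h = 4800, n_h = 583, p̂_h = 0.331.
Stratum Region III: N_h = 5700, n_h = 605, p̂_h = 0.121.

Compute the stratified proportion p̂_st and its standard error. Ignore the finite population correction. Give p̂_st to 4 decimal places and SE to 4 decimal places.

N = 15200; stratum weights W_h = N_h/N.
p̂_st = Σ W_h p̂_h = (4700·0.481 + 4800·0.331 + 5700·0.121)/15200 = 0.29863
V̂(p̂_st) = Σ W_h² p̂_h(1−p̂_h)/(n_h−1):
  stratum Region I: (4700/15200)²·0.481·0.519/348 = 6.8587e-05
  stratum Region II: (4800/15200)²·0.331·0.669/582 = 3.79425e-05
  stratum Region III: (5700/15200)²·0.121·0.879/604 = 2.47628e-05
V̂(p̂_st) = 0.000131292; SE = √V̂ = 0.0114583

p̂_st ≈ 0.2986, SE ≈ 0.0115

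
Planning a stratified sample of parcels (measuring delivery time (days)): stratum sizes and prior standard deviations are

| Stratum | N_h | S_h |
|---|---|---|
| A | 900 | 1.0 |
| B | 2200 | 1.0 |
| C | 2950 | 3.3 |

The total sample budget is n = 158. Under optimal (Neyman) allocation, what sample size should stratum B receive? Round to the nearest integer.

Neyman allocation: n_h = n · N_h S_h / Σ N_i S_i, with n = 158.
  stratum A: N_h·S_h = 900·1.0 = 900.00
  stratum B: N_h·S_h = 2200·1.0 = 2200.00
  stratum C: N_h·S_h = 2950·3.3 = 9735.00
Σ N_h S_h = 12835.00
n for stratum B = 158·2200.00/12835.00 = 27.082 → 27

27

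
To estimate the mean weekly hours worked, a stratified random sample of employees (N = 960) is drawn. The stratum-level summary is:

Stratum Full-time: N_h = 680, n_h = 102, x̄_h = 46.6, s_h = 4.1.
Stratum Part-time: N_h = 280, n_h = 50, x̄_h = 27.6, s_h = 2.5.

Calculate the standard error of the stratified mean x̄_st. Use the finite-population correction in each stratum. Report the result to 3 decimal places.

SE(x̄_st) ≈ 0.281

V̂(x̄_st) = Σ W_h² (1 − n_h/N_h) s_h²/n_h, with W_h = N_h/N and N = 960:
  stratum Full-time: (680/960)²·(1 − 102/680)·4.1²/102 = 0.0702849
  stratum Part-time: (280/960)²·(1 − 50/280)·2.5²/50 = 0.00873481
V̂(x̄_st) = 0.0790197
SE(x̄_st) = √0.0790197 = 0.281104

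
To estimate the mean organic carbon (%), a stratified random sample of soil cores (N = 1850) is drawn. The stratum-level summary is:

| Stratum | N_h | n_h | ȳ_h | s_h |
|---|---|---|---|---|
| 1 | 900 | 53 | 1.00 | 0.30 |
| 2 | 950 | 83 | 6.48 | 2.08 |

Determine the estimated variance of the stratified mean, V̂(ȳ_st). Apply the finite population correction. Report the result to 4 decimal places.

V̂(ȳ_st) ≈ 0.0129

V̂(ȳ_st) = Σ W_h² (1 − n_h/N_h) s_h²/n_h, with W_h = N_h/N and N = 1850:
  stratum 1: (900/1850)²·(1 − 53/900)·0.30²/53 = 0.000378224
  stratum 2: (950/1850)²·(1 − 83/950)·2.08²/83 = 0.0125443
V̂(ȳ_st) = 0.0129226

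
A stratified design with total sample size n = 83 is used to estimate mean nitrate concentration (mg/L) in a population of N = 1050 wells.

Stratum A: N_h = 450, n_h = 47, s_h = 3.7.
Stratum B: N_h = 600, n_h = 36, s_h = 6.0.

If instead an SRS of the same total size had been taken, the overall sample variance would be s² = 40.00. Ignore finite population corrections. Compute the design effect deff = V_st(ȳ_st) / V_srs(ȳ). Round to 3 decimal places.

V̂(ȳ_st) = Σ W_h² s_h²/n_h, with W_h = N_h/N and N = 1050:
  stratum A: (450/1050)²·3.7²/47 = 0.0534998
  stratum B: (600/1050)²·6.0²/36 = 0.326531
V_st = 0.38003
V_srs = s²/n = 40.00/83 = 0.481928
deff = V_st / V_srs = 0.38003/0.481928 = 0.7886

deff ≈ 0.789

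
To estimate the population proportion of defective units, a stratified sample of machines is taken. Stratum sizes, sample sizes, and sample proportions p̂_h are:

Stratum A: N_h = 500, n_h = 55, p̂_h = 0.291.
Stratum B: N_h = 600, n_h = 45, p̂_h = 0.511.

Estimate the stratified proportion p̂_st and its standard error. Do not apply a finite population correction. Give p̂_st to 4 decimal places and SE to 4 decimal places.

N = 1100; stratum weights W_h = N_h/N.
p̂_st = Σ W_h p̂_h = (500·0.291 + 600·0.511)/1100 = 0.41100
V̂(p̂_st) = Σ W_h² p̂_h(1−p̂_h)/(n_h−1):
  stratum A: (500/1100)²·0.291·0.709/54 = 0.000789405
  stratum B: (600/1100)²·0.511·0.489/44 = 0.00168964
V̂(p̂_st) = 0.00247905; SE = √V̂ = 0.04979

p̂_st ≈ 0.4110, SE ≈ 0.0498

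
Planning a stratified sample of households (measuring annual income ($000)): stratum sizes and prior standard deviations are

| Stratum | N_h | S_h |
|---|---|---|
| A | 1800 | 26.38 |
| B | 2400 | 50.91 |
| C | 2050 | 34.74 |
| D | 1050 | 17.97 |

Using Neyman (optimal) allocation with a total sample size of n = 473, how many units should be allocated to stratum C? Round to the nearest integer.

Neyman allocation: n_h = n · N_h S_h / Σ N_i S_i, with n = 473.
  stratum A: N_h·S_h = 1800·26.38 = 47484.00
  stratum B: N_h·S_h = 2400·50.91 = 122184.00
  stratum C: N_h·S_h = 2050·34.74 = 71217.00
  stratum D: N_h·S_h = 1050·17.97 = 18868.50
Σ N_h S_h = 259753.50
n for stratum C = 473·71217.00/259753.50 = 129.683 → 130

130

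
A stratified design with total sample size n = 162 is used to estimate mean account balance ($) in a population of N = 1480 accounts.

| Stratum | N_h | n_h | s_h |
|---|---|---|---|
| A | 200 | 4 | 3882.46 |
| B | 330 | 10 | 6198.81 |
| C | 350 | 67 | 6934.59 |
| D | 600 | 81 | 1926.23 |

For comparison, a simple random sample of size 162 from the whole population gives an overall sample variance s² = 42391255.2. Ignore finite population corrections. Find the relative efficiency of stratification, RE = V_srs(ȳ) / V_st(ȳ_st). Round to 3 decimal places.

RE ≈ 0.851

V̂(ȳ_st) = Σ W_h² s_h²/n_h, with W_h = N_h/N and N = 1480:
  stratum A: (200/1480)²·3882.46²/4 = 68816.2
  stratum B: (330/1480)²·6198.81²/10 = 191039
  stratum C: (350/1480)²·6934.59²/67 = 40140.2
  stratum D: (600/1480)²·1926.23²/81 = 7528.53
V_st = 307523
V_srs = s²/n = 42391255.2/162 = 261674
Relative efficiency = V_srs / V_st = 261674/307523 = 0.8509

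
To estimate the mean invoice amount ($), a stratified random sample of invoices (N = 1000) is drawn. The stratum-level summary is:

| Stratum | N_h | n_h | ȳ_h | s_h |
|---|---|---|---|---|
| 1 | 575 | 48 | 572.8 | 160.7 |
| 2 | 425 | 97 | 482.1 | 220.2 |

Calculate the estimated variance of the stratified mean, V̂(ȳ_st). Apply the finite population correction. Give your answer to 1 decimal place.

V̂(ȳ_st) = Σ W_h² (1 − n_h/N_h) s_h²/n_h, with W_h = N_h/N and N = 1000:
  stratum 1: (575/1000)²·(1 − 48/575)·160.7²/48 = 163.031
  stratum 2: (425/1000)²·(1 − 97/425)·220.2²/97 = 69.6828
V̂(ȳ_st) = 232.713

V̂(ȳ_st) ≈ 232.7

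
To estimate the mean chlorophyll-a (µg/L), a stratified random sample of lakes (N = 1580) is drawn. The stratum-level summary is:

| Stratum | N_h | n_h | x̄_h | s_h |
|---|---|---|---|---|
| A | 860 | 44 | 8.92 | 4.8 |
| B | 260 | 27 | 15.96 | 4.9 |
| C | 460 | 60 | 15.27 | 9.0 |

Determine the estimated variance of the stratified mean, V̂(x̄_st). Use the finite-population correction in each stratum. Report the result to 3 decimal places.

V̂(x̄_st) = Σ W_h² (1 − n_h/N_h) s_h²/n_h, with W_h = N_h/N and N = 1580:
  stratum A: (860/1580)²·(1 − 44/860)·4.8²/44 = 0.147199
  stratum B: (260/1580)²·(1 − 27/260)·4.9²/27 = 0.0215796
  stratum C: (460/1580)²·(1 − 60/460)·9.0²/60 = 0.0995033
V̂(x̄_st) = 0.268282

V̂(x̄_st) ≈ 0.268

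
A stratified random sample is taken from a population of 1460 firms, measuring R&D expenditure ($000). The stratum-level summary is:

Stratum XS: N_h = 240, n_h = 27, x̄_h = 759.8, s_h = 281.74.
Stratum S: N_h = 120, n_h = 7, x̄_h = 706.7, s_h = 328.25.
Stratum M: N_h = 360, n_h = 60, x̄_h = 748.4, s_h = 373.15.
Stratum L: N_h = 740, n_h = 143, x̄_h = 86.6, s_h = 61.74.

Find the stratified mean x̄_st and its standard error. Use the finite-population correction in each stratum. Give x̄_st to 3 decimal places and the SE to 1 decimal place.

x̄_st = Σ W_h x̄_h = (240·759.8 + 120·706.7 + 360·748.4 + 740·86.6)/1460 = 411.41370
V̂(x̄_st) = Σ W_h² (1 − n_h/N_h) s_h²/n_h, with W_h = N_h/N and N = 1460:
  stratum XS: (240/1460)²·(1 − 27/240)·281.74²/27 = 70.5048
  stratum S: (120/1460)²·(1 − 7/120)·328.25²/7 = 97.9186
  stratum M: (360/1460)²·(1 − 60/360)·373.15²/60 = 117.58
  stratum L: (740/1460)²·(1 − 143/740)·61.74²/143 = 5.52456
V̂(x̄_st) = 291.528
SE(x̄_st) = √291.528 = 17.0742

x̄_st ≈ 411.414, SE ≈ 17.1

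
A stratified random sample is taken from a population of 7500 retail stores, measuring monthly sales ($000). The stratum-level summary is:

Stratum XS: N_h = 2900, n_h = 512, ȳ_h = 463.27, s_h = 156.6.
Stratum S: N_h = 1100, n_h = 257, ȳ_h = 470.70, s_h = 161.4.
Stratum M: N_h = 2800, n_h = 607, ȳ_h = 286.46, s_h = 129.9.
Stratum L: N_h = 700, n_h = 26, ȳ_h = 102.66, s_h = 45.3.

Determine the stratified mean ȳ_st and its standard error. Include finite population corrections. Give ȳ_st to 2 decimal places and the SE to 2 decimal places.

ȳ_st = Σ W_h ȳ_h = (2900·463.27 + 1100·470.70 + 2800·286.46 + 700·102.66)/7500 = 364.69373
V̂(ȳ_st) = Σ W_h² (1 − n_h/N_h) s_h²/n_h, with W_h = N_h/N and N = 7500:
  stratum XS: (2900/7500)²·(1 − 512/2900)·156.6²/512 = 5.89689
  stratum S: (1100/7500)²·(1 − 257/1100)·161.4²/257 = 1.67098
  stratum M: (2800/7500)²·(1 − 607/2800)·129.9²/607 = 3.03462
  stratum L: (700/7500)²·(1 − 26/700)·45.3²/26 = 0.662001
V̂(ȳ_st) = 11.2645
SE(ȳ_st) = √11.2645 = 3.35626

ȳ_st ≈ 364.69, SE ≈ 3.36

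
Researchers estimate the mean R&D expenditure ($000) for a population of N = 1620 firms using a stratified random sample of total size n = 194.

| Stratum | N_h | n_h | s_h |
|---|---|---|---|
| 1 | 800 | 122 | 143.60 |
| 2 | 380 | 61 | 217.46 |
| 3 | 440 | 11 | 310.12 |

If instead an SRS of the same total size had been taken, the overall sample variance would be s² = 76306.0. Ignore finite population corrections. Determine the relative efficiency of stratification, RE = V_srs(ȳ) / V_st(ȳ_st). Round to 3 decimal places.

RE ≈ 0.540

V̂(ȳ_st) = Σ W_h² s_h²/n_h, with W_h = N_h/N and N = 1620:
  stratum 1: (800/1620)²·143.60²/122 = 41.2191
  stratum 2: (380/1620)²·217.46²/61 = 42.6546
  stratum 3: (440/1620)²·310.12²/11 = 644.974
V_st = 728.848
V_srs = s²/n = 76306.0/194 = 393.33
Relative efficiency = V_srs / V_st = 393.33/728.848 = 0.5397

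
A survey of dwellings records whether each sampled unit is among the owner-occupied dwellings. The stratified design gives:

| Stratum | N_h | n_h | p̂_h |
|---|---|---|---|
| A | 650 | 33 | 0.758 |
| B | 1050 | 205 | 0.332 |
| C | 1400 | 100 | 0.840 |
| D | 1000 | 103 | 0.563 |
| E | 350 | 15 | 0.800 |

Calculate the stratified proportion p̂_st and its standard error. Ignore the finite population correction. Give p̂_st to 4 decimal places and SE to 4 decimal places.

p̂_st ≈ 0.6428, SE ≈ 0.0226

N = 4450; stratum weights W_h = N_h/N.
p̂_st = Σ W_h p̂_h = (650·0.758 + 1050·0.332 + 1400·0.840 + 1000·0.563 + 350·0.800)/4450 = 0.64276
V̂(p̂_st) = Σ W_h² p̂_h(1−p̂_h)/(n_h−1):
  stratum A: (650/4450)²·0.758·0.242/32 = 0.000122304
  stratum B: (1050/4450)²·0.332·0.668/204 = 6.05261e-05
  stratum C: (1400/4450)²·0.840·0.160/99 = 0.000134369
  stratum D: (1000/4450)²·0.563·0.437/102 = 0.000121806
  stratum E: (350/4450)²·0.800·0.200/14 = 7.06981e-05
V̂(p̂_st) = 0.000509704; SE = √V̂ = 0.0225766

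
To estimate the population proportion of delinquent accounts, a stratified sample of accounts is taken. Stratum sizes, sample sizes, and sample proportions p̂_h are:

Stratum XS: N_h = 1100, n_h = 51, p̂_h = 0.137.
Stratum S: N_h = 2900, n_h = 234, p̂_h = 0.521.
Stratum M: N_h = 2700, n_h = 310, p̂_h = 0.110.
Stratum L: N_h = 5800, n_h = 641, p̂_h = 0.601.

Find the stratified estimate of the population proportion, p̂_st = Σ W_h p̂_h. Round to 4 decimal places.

p̂_st ≈ 0.4356

N = 12500; stratum weights W_h = N_h/N.
p̂_st = Σ W_h p̂_h = (1100·0.137 + 2900·0.521 + 2700·0.110 + 5800·0.601)/12500 = 0.43555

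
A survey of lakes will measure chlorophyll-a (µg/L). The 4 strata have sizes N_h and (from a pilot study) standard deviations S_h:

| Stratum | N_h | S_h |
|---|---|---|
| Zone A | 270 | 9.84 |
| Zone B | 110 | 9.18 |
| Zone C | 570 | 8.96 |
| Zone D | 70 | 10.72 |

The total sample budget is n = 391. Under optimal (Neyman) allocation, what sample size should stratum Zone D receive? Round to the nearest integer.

Neyman allocation: n_h = n · N_h S_h / Σ N_i S_i, with n = 391.
  stratum Zone A: N_h·S_h = 270·9.84 = 2656.80
  stratum Zone B: N_h·S_h = 110·9.18 = 1009.80
  stratum Zone C: N_h·S_h = 570·8.96 = 5107.20
  stratum Zone D: N_h·S_h = 70·10.72 = 750.40
Σ N_h S_h = 9524.20
n for stratum Zone D = 391·750.40/9524.20 = 30.806 → 31

31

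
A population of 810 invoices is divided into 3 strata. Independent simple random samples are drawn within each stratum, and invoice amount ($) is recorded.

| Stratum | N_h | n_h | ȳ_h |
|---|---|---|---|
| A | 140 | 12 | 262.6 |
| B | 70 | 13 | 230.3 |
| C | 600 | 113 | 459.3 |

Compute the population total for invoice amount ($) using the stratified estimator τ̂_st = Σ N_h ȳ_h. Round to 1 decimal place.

τ̂_st ≈ 328465.0

τ̂_st = Σ N_h ȳ_h = 140·262.6 + 70·230.3 + 600·459.3 = 328465.0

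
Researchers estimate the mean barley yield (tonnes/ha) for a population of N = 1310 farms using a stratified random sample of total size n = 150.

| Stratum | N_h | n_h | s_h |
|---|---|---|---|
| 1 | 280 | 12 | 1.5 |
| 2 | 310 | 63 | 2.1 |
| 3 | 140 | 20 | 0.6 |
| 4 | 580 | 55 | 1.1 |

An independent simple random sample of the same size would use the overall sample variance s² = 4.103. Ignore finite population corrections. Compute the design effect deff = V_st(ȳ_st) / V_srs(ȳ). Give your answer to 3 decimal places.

V̂(ȳ_st) = Σ W_h² s_h²/n_h, with W_h = N_h/N and N = 1310:
  stratum 1: (280/1310)²·1.5²/12 = 0.00856593
  stratum 2: (310/1310)²·2.1²/63 = 0.00391993
  stratum 3: (140/1310)²·0.6²/20 = 0.000205582
  stratum 4: (580/1310)²·1.1²/55 = 0.00431257
V_st = 0.017004
V_srs = s²/n = 4.103/150 = 0.0273533
deff = V_st / V_srs = 0.017004/0.0273533 = 0.6216

deff ≈ 0.622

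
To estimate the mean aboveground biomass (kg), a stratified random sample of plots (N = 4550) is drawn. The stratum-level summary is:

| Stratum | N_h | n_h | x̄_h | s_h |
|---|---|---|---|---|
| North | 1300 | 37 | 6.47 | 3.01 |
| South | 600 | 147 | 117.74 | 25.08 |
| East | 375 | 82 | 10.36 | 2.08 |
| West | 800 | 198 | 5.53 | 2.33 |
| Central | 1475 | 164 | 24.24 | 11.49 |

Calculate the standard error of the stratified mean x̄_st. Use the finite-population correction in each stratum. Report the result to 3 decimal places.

SE(x̄_st) ≈ 0.389

V̂(x̄_st) = Σ W_h² (1 − n_h/N_h) s_h²/n_h, with W_h = N_h/N and N = 4550:
  stratum North: (1300/4550)²·(1 − 37/1300)·3.01²/37 = 0.0194203
  stratum South: (600/4550)²·(1 − 147/600)·25.08²/147 = 0.0561778
  stratum East: (375/4550)²·(1 − 82/375)·2.08²/82 = 0.00028002
  stratum West: (800/4550)²·(1 − 198/800)·2.33²/198 = 0.000637838
  stratum Central: (1475/4550)²·(1 − 164/1475)·11.49²/164 = 0.0751914
V̂(x̄_st) = 0.151707
SE(x̄_st) = √0.151707 = 0.389496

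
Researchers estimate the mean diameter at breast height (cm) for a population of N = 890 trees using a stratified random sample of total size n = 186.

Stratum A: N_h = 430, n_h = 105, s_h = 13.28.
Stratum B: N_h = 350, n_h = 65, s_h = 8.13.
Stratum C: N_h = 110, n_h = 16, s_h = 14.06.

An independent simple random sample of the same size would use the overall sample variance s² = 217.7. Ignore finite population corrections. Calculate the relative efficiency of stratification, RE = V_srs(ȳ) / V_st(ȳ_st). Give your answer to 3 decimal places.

V̂(ȳ_st) = Σ W_h² s_h²/n_h, with W_h = N_h/N and N = 890:
  stratum A: (430/890)²·13.28²/105 = 0.39207
  stratum B: (350/890)²·8.13²/65 = 0.157262
  stratum C: (110/890)²·14.06²/16 = 0.188737
V_st = 0.738069
V_srs = s²/n = 217.7/186 = 1.17043
Relative efficiency = V_srs / V_st = 1.17043/0.738069 = 1.5858

RE ≈ 1.586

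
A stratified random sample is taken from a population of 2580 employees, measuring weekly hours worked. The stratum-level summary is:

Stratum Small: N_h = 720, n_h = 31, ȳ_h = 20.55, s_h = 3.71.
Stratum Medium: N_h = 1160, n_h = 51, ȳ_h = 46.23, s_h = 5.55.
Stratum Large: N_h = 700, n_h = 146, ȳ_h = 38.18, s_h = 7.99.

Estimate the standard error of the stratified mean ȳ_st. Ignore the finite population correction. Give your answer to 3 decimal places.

V̂(ȳ_st) = Σ W_h² s_h²/n_h, with W_h = N_h/N and N = 2580:
  stratum Small: (720/2580)²·3.71²/31 = 0.0345789
  stratum Medium: (1160/2580)²·5.55²/51 = 0.122093
  stratum Large: (700/2580)²·7.99²/146 = 0.0321883
V̂(ȳ_st) = 0.188861
SE(ȳ_st) = √0.188861 = 0.434581

SE(ȳ_st) ≈ 0.435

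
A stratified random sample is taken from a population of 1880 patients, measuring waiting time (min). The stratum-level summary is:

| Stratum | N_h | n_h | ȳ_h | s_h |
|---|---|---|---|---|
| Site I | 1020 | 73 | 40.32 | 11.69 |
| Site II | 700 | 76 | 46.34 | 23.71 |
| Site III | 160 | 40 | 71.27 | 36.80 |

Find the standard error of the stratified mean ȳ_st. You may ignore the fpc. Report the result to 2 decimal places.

V̂(ȳ_st) = Σ W_h² s_h²/n_h, with W_h = N_h/N and N = 1880:
  stratum Site I: (1020/1880)²·11.69²/73 = 0.55105
  stratum Site II: (700/1880)²·23.71²/76 = 1.02549
  stratum Site III: (160/1880)²·36.80²/40 = 0.245222
V̂(ȳ_st) = 1.82176
SE(ȳ_st) = √1.82176 = 1.34973

SE(ȳ_st) ≈ 1.35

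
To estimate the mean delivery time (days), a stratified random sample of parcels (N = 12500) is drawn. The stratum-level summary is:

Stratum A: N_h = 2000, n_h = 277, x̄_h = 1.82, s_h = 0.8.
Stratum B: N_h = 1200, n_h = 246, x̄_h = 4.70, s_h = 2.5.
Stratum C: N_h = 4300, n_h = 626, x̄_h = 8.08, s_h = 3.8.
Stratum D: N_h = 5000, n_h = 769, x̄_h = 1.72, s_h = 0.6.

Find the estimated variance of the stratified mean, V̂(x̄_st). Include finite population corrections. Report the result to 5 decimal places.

V̂(x̄_st) = Σ W_h² (1 − n_h/N_h) s_h²/n_h, with W_h = N_h/N and N = 12500:
  stratum A: (2000/12500)²·(1 − 277/2000)·0.8²/277 = 5.0956e-05
  stratum B: (1200/12500)²·(1 − 246/1200)·2.5²/246 = 0.000186146
  stratum C: (4300/12500)²·(1 − 626/4300)·3.8²/626 = 0.00233228
  stratum D: (5000/12500)²·(1 − 769/5000)·0.6²/769 = 6.33825e-05
V̂(x̄_st) = 0.00263276

V̂(x̄_st) ≈ 0.00263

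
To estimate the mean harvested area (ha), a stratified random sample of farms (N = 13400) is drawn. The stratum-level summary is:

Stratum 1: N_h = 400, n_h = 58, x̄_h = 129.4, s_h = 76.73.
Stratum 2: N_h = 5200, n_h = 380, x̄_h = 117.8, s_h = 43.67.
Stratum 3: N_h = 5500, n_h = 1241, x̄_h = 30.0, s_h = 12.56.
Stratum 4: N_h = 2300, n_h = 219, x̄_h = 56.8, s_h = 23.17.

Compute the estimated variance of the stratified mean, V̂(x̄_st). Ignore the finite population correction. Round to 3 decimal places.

V̂(x̄_st) = Σ W_h² s_h²/n_h, with W_h = N_h/N and N = 13400:
  stratum 1: (400/13400)²·76.73²/58 = 0.0904509
  stratum 2: (5200/13400)²·43.67²/380 = 0.755753
  stratum 3: (5500/13400)²·12.56²/1241 = 0.0214153
  stratum 4: (2300/13400)²·23.17²/219 = 0.0722194
V̂(x̄_st) = 0.939839

V̂(x̄_st) ≈ 0.940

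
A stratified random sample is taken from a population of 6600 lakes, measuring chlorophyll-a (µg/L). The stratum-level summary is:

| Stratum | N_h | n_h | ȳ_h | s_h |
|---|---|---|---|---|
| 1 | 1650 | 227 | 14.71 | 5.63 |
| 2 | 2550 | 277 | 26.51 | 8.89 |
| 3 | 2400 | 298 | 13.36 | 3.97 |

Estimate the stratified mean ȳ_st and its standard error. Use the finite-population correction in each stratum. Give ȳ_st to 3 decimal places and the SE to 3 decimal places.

ȳ_st ≈ 18.778, SE ≈ 0.227

ȳ_st = Σ W_h ȳ_h = (1650·14.71 + 2550·26.51 + 2400·13.36)/6600 = 18.77818
V̂(ȳ_st) = Σ W_h² (1 − n_h/N_h) s_h²/n_h, with W_h = N_h/N and N = 6600:
  stratum 1: (1650/6600)²·(1 − 227/1650)·5.63²/227 = 0.00752648
  stratum 2: (2550/6600)²·(1 − 277/2550)·8.89²/277 = 0.0379643
  stratum 3: (2400/6600)²·(1 − 298/2400)·3.97²/298 = 0.00612521
V̂(ȳ_st) = 0.051616
SE(ȳ_st) = √0.051616 = 0.227192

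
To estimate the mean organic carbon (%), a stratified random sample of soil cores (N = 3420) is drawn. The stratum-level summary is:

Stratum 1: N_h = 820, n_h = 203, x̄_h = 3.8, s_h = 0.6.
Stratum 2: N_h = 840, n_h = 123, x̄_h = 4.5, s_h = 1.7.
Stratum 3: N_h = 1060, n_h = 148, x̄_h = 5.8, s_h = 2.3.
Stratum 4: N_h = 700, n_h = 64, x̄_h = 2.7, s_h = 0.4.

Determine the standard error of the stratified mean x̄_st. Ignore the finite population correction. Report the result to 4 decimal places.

SE(x̄_st) ≈ 0.0711

V̂(x̄_st) = Σ W_h² s_h²/n_h, with W_h = N_h/N and N = 3420:
  stratum 1: (820/3420)²·0.6²/203 = 0.000101949
  stratum 2: (840/3420)²·1.7²/123 = 0.00141742
  stratum 3: (1060/3420)²·2.3²/148 = 0.00343363
  stratum 4: (700/3420)²·0.4²/64 = 0.000104733
V̂(x̄_st) = 0.00505773
SE(x̄_st) = √0.00505773 = 0.0711177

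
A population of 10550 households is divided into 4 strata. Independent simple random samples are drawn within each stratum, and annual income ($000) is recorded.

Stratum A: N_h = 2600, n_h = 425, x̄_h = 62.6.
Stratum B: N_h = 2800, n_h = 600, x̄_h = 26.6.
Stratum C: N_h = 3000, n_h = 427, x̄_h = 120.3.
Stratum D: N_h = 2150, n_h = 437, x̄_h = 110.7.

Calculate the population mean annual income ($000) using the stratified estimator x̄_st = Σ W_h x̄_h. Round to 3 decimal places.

x̄_st ≈ 79.255

N = Σ N_h = 10550. Stratum weights W_h = N_h/N.
x̄_st = (2600·62.6 + 2800·26.6 + 3000·120.3 + 2150·110.7) / 10550 = 79.25545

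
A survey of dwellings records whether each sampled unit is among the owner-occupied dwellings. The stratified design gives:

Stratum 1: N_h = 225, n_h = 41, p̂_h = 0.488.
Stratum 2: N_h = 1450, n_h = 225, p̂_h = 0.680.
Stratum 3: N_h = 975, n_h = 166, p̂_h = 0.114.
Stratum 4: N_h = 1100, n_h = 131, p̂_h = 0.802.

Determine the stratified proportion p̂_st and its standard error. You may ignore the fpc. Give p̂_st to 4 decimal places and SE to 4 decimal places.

p̂_st ≈ 0.5571, SE ≈ 0.0177

N = 3750; stratum weights W_h = N_h/N.
p̂_st = Σ W_h p̂_h = (225·0.488 + 1450·0.680 + 975·0.114 + 1100·0.802)/3750 = 0.55711
V̂(p̂_st) = Σ W_h² p̂_h(1−p̂_h)/(n_h−1):
  stratum 1: (225/3750)²·0.488·0.512/40 = 2.2487e-05
  stratum 2: (1450/3750)²·0.680·0.320/224 = 0.000145239
  stratum 3: (975/3750)²·0.114·0.886/165 = 4.1381e-05
  stratum 4: (1100/3750)²·0.802·0.198/130 = 0.000105104
V̂(p̂_st) = 0.000314211; SE = √V̂ = 0.017726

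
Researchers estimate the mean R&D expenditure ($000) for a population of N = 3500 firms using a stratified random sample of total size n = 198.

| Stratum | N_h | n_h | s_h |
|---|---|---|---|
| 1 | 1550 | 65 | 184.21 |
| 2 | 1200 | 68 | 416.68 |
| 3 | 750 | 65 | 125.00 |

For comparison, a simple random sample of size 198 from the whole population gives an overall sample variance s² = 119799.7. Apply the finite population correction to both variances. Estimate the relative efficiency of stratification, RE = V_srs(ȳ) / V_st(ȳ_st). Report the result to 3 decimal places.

V̂(ȳ_st) = Σ W_h² (1 − n_h/N_h) s_h²/n_h, with W_h = N_h/N and N = 3500:
  stratum 1: (1550/3500)²·(1 − 65/1550)·184.21²/65 = 98.0923
  stratum 2: (1200/3500)²·(1 − 68/1200)·416.68²/68 = 283.131
  stratum 3: (750/3500)²·(1 − 65/750)·125.00²/65 = 10.0814
V_st = 391.305
V_srs = (1 − 198/3500)·119799.7/198 = 570.821
Relative efficiency = V_srs / V_st = 570.821/391.305 = 1.4588

RE ≈ 1.459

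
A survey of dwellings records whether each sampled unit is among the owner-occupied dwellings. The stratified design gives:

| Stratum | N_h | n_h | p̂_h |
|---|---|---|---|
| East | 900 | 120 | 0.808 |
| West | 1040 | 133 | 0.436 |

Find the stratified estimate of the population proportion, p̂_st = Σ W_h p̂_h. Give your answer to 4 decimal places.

N = 1940; stratum weights W_h = N_h/N.
p̂_st = Σ W_h p̂_h = (900·0.808 + 1040·0.436)/1940 = 0.60858

p̂_st ≈ 0.6086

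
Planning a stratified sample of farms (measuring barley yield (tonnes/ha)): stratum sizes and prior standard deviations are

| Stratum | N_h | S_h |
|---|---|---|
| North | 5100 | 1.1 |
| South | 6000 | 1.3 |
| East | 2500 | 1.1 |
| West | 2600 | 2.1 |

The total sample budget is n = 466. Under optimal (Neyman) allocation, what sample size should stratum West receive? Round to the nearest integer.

118

Neyman allocation: n_h = n · N_h S_h / Σ N_i S_i, with n = 466.
  stratum North: N_h·S_h = 5100·1.1 = 5610.00
  stratum South: N_h·S_h = 6000·1.3 = 7800.00
  stratum East: N_h·S_h = 2500·1.1 = 2750.00
  stratum West: N_h·S_h = 2600·2.1 = 5460.00
Σ N_h S_h = 21620.00
n for stratum West = 466·5460.00/21620.00 = 117.685 → 118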